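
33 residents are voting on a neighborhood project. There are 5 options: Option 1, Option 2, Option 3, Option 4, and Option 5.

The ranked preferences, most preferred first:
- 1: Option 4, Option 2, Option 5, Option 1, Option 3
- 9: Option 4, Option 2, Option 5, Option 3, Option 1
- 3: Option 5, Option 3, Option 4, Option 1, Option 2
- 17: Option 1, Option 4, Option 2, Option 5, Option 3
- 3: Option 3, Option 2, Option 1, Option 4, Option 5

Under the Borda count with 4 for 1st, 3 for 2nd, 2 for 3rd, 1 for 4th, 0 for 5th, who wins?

Option 4

Option 1: 1×1 + 9×0 + 3×1 + 17×4 + 3×2 = 78
Option 2: 1×3 + 9×3 + 3×0 + 17×2 + 3×3 = 73
Option 3: 1×0 + 9×1 + 3×3 + 17×0 + 3×4 = 30
Option 4: 1×4 + 9×4 + 3×2 + 17×3 + 3×1 = 100
Option 5: 1×2 + 9×2 + 3×4 + 17×1 + 3×0 = 49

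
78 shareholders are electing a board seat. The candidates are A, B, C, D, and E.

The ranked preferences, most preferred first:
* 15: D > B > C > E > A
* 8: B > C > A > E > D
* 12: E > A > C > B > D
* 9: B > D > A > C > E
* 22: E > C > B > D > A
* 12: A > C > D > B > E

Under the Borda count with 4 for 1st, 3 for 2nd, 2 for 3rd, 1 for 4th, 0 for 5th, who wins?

C

A: 15×0 + 8×2 + 12×3 + 9×2 + 22×0 + 12×4 = 118
B: 15×3 + 8×4 + 12×1 + 9×4 + 22×2 + 12×1 = 181
C: 15×2 + 8×3 + 12×2 + 9×1 + 22×3 + 12×3 = 189
D: 15×4 + 8×0 + 12×0 + 9×3 + 22×1 + 12×2 = 133
E: 15×1 + 8×1 + 12×4 + 9×0 + 22×4 + 12×0 = 159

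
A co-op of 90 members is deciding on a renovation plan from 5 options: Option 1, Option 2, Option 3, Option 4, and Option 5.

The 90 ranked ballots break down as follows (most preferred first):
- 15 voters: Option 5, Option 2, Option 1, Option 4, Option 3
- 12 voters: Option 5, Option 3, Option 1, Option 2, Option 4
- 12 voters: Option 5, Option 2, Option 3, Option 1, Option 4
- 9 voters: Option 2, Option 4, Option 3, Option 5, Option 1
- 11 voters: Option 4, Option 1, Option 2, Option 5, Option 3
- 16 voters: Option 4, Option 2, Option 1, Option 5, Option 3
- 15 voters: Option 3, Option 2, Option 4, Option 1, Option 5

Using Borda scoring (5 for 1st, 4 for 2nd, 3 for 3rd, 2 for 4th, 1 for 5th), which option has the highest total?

Option 1: 15×3 + 12×3 + 12×2 + 9×1 + 11×4 + 16×3 + 15×2 = 236
Option 2: 15×4 + 12×2 + 12×4 + 9×5 + 11×3 + 16×4 + 15×4 = 334
Option 3: 15×1 + 12×4 + 12×3 + 9×3 + 11×1 + 16×1 + 15×5 = 228
Option 4: 15×2 + 12×1 + 12×1 + 9×4 + 11×5 + 16×5 + 15×3 = 270
Option 5: 15×5 + 12×5 + 12×5 + 9×2 + 11×2 + 16×2 + 15×1 = 282

Option 2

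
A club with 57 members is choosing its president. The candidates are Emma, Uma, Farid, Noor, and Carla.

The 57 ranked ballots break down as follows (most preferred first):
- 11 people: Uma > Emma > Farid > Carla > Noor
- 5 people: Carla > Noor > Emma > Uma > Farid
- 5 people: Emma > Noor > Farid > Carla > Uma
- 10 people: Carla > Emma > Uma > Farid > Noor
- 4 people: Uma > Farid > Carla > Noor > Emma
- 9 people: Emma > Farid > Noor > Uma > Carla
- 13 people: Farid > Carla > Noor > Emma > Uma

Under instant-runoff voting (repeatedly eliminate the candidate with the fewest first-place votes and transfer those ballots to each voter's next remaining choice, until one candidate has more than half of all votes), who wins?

Carla

Round 1: Emma 14, Uma 15, Farid 13, Noor 0, Carla 15. Noor eliminated.
Round 2: Emma 14, Uma 15, Farid 13, Carla 15. Farid eliminated.
Round 3: Emma 14, Uma 15, Carla 28. Emma eliminated.
Round 4: Uma 24, Carla 33. Carla has a majority (≥29).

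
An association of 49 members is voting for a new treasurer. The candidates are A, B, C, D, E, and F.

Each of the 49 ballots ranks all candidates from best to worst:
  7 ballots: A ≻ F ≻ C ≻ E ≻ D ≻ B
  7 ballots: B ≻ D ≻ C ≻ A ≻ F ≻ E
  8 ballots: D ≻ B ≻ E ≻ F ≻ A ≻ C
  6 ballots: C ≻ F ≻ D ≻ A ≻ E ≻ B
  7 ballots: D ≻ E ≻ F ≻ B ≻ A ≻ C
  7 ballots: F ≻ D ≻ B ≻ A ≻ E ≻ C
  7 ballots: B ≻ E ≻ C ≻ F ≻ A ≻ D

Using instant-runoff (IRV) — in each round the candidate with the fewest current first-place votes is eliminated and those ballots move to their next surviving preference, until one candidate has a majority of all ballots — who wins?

F

Round 1: A 7, B 14, C 6, D 15, E 0, F 7. E eliminated.
Round 2: A 7, B 14, C 6, D 15, F 7. C eliminated.
Round 3: A 7, B 14, D 15, F 13. A eliminated.
Round 4: B 14, D 15, F 20. B eliminated.
Round 5: D 22, F 27. F has a majority (≥25).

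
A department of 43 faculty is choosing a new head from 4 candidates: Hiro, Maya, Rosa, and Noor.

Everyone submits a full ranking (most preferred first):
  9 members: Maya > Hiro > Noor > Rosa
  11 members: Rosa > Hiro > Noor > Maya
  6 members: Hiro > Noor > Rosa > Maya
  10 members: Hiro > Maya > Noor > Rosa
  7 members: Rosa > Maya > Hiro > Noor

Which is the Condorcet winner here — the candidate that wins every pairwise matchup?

Hiro

Hiro vs Maya: 27–16
Hiro vs Rosa: 25–18
Hiro vs Noor: 43–0
Hiro beats every other candidate.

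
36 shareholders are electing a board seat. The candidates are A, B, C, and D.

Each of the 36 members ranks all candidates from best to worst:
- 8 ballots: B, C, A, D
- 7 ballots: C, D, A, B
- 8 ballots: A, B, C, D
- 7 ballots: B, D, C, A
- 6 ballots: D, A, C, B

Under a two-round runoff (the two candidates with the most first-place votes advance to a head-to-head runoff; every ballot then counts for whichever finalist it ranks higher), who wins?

Round 1 first-place votes: A 8, B 15, C 7, D 6. B and A advance.
Runoff: B is ranked above A on 15 ballots, A above B on 21.

A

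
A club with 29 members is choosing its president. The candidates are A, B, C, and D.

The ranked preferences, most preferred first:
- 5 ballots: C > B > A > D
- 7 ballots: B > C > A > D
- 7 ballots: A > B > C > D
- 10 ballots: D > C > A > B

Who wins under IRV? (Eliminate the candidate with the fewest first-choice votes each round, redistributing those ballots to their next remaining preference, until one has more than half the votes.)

B

Round 1: A 7, B 7, C 5, D 10. C eliminated.
Round 2: A 7, B 12, D 10. A eliminated.
Round 3: B 19, D 10. B has a majority (≥15).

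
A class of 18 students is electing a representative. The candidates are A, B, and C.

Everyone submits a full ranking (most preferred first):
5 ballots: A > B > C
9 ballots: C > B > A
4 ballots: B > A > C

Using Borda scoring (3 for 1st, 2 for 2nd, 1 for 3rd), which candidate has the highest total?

A: 5×3 + 9×1 + 4×2 = 32
B: 5×2 + 9×2 + 4×3 = 40
C: 5×1 + 9×3 + 4×1 = 36

B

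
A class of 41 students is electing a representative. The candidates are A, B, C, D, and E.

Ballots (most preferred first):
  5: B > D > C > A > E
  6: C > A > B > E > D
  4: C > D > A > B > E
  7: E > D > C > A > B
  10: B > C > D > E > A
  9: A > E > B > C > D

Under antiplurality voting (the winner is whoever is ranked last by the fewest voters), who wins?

Last-place votes: A 10, B 7, C 0, D 15, E 9.

C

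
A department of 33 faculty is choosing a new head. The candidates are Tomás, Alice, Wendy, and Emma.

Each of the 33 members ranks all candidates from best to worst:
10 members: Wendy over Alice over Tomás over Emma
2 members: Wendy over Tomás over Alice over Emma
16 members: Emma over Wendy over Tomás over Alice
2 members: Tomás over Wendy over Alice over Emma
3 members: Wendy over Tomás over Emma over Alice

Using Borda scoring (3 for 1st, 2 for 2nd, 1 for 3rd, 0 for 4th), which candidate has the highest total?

Wendy

Tomás: 10×1 + 2×2 + 16×1 + 2×3 + 3×2 = 42
Alice: 10×2 + 2×1 + 16×0 + 2×1 + 3×0 = 24
Wendy: 10×3 + 2×3 + 16×2 + 2×2 + 3×3 = 81
Emma: 10×0 + 2×0 + 16×3 + 2×0 + 3×1 = 51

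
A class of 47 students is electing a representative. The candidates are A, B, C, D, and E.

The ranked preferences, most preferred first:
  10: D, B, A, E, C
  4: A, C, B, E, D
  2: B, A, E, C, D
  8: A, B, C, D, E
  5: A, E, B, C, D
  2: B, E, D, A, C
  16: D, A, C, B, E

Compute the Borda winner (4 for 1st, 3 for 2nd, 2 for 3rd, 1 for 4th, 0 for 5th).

A

A: 10×2 + 4×4 + 2×3 + 8×4 + 5×4 + 2×1 + 16×3 = 144
B: 10×3 + 4×2 + 2×4 + 8×3 + 5×2 + 2×4 + 16×1 = 104
C: 10×0 + 4×3 + 2×1 + 8×2 + 5×1 + 2×0 + 16×2 = 67
D: 10×4 + 4×0 + 2×0 + 8×1 + 5×0 + 2×2 + 16×4 = 116
E: 10×1 + 4×1 + 2×2 + 8×0 + 5×3 + 2×3 + 16×0 = 39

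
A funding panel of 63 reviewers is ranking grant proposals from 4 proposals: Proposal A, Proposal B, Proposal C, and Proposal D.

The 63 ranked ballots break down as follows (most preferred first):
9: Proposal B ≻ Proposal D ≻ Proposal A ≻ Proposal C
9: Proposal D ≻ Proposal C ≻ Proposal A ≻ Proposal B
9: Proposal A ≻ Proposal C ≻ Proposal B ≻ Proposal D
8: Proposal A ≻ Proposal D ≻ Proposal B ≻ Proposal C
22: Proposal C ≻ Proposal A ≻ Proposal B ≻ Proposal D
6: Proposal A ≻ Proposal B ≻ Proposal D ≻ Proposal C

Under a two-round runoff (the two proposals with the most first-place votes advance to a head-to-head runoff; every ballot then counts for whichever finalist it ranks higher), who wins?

Round 1 first-place votes: Proposal A 23, Proposal B 9, Proposal C 22, Proposal D 9. Proposal A and Proposal C advance.
Runoff: Proposal A is ranked above Proposal C on 32 ballots, Proposal C above Proposal A on 31.

Proposal A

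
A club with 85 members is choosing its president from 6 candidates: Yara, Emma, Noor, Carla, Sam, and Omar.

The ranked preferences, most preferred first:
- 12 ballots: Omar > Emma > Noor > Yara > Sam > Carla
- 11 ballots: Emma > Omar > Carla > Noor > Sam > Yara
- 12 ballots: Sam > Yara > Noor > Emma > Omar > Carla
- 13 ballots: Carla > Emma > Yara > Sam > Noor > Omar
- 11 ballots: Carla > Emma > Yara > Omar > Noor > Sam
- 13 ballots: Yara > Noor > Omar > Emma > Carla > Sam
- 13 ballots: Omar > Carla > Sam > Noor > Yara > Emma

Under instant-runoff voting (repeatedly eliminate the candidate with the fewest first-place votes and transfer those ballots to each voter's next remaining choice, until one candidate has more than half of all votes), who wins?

Round 1: Yara 13, Emma 11, Noor 0, Carla 24, Sam 12, Omar 25. Noor eliminated.
Round 2: Yara 13, Emma 11, Carla 24, Sam 12, Omar 25. Emma eliminated.
Round 3: Yara 13, Carla 24, Sam 12, Omar 36. Sam eliminated.
Round 4: Yara 25, Carla 24, Omar 36. Carla eliminated.
Round 5: Yara 49, Omar 36. Yara has a majority (≥43).

Yara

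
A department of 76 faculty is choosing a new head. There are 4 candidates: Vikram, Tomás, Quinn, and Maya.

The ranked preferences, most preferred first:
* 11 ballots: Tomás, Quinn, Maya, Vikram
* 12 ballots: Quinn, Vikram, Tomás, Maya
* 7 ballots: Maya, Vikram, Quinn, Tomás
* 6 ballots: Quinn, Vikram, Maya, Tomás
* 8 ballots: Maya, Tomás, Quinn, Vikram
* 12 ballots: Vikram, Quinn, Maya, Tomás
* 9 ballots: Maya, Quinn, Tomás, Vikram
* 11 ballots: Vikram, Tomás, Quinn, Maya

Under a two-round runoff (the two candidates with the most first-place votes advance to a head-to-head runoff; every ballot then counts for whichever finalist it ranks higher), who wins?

Round 1 first-place votes: Vikram 23, Tomás 11, Quinn 18, Maya 24. Maya and Vikram advance.
Runoff: Maya is ranked above Vikram on 35 ballots, Vikram above Maya on 41.

Vikram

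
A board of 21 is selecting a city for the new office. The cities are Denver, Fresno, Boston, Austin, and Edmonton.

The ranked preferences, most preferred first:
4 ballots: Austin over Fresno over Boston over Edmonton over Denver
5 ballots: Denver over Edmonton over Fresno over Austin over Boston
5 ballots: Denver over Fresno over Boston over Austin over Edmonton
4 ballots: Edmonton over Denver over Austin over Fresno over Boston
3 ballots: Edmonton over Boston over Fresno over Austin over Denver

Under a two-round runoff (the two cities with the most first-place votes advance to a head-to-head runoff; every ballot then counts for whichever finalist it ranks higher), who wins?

Round 1 first-place votes: Denver 10, Fresno 0, Boston 0, Austin 4, Edmonton 7. Denver and Edmonton advance.
Runoff: Denver is ranked above Edmonton on 10 ballots, Edmonton above Denver on 11.

Edmonton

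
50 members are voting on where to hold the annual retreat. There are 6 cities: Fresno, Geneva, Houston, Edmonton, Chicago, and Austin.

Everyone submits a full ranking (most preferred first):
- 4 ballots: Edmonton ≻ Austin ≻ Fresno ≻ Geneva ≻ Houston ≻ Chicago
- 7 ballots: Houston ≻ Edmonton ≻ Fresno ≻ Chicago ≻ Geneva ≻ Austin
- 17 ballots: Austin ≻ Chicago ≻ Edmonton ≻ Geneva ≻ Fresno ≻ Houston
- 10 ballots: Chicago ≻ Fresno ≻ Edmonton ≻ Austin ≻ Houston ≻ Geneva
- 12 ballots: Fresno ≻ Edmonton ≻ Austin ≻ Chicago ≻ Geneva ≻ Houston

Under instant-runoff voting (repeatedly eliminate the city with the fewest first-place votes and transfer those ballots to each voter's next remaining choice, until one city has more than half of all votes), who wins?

Fresno

Round 1: Fresno 12, Geneva 0, Houston 7, Edmonton 4, Chicago 10, Austin 17. Geneva eliminated.
Round 2: Fresno 12, Houston 7, Edmonton 4, Chicago 10, Austin 17. Edmonton eliminated.
Round 3: Fresno 12, Houston 7, Chicago 10, Austin 21. Houston eliminated.
Round 4: Fresno 19, Chicago 10, Austin 21. Chicago eliminated.
Round 5: Fresno 29, Austin 21. Fresno has a majority (≥26).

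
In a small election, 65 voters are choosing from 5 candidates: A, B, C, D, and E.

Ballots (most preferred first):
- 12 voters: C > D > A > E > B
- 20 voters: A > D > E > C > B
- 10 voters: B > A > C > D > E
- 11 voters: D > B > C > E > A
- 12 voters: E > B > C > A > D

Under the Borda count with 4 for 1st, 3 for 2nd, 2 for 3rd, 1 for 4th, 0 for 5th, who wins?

D

A: 12×2 + 20×4 + 10×3 + 11×0 + 12×1 = 146
B: 12×0 + 20×0 + 10×4 + 11×3 + 12×3 = 109
C: 12×4 + 20×1 + 10×2 + 11×2 + 12×2 = 134
D: 12×3 + 20×3 + 10×1 + 11×4 + 12×0 = 150
E: 12×1 + 20×2 + 10×0 + 11×1 + 12×4 = 111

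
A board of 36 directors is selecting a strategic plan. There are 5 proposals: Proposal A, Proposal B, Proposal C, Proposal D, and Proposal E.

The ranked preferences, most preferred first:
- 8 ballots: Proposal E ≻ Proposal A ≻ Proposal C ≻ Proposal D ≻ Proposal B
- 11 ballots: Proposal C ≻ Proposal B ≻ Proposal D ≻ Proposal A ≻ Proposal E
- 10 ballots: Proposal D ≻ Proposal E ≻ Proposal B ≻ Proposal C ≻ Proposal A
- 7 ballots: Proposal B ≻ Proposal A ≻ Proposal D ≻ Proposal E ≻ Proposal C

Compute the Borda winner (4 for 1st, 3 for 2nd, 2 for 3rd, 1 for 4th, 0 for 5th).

Proposal D

Proposal A: 8×3 + 11×1 + 10×0 + 7×3 = 56
Proposal B: 8×0 + 11×3 + 10×2 + 7×4 = 81
Proposal C: 8×2 + 11×4 + 10×1 + 7×0 = 70
Proposal D: 8×1 + 11×2 + 10×4 + 7×2 = 84
Proposal E: 8×4 + 11×0 + 10×3 + 7×1 = 69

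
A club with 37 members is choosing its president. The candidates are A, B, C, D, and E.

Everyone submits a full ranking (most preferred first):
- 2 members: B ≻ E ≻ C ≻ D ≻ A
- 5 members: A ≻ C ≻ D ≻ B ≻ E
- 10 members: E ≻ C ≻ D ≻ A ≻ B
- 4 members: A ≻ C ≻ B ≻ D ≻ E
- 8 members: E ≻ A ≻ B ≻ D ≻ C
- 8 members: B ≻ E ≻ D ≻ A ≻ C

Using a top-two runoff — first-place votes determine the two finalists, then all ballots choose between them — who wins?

Round 1 first-place votes: A 9, B 10, C 0, D 0, E 18. E and B advance.
Runoff: E is ranked above B on 18 ballots, B above E on 19.

B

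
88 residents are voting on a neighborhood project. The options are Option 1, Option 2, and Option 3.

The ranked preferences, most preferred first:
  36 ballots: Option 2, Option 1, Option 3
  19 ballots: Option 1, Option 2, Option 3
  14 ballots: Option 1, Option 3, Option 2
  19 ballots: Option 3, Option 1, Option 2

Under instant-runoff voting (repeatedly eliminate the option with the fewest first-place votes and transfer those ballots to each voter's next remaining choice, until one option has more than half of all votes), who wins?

Option 1

Round 1: Option 1 33, Option 2 36, Option 3 19. Option 3 eliminated.
Round 2: Option 1 52, Option 2 36. Option 1 has a majority (≥45).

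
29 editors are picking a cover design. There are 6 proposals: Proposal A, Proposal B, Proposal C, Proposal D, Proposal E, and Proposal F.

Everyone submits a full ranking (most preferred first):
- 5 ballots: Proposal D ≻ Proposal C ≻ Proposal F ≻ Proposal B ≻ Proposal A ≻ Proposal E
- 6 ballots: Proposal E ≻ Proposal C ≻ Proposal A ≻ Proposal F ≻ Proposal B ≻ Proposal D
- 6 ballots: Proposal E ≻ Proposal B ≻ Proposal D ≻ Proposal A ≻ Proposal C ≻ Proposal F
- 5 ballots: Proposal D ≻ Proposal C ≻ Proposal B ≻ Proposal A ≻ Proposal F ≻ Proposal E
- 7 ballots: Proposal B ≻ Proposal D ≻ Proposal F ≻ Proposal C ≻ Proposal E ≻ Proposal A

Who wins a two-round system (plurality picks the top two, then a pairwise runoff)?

Proposal D

Round 1 first-place votes: Proposal A 0, Proposal B 7, Proposal C 0, Proposal D 10, Proposal E 12, Proposal F 0. Proposal E and Proposal D advance.
Runoff: Proposal E is ranked above Proposal D on 12 ballots, Proposal D above Proposal E on 17.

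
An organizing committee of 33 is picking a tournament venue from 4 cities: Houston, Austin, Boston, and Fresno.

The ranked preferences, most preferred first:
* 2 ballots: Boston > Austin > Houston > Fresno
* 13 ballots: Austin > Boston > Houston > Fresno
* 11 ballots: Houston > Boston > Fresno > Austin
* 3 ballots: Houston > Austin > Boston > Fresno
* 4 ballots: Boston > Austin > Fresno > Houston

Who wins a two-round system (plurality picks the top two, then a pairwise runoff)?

Round 1 first-place votes: Houston 14, Austin 13, Boston 6, Fresno 0. Houston and Austin advance.
Runoff: Houston is ranked above Austin on 14 ballots, Austin above Houston on 19.

Austin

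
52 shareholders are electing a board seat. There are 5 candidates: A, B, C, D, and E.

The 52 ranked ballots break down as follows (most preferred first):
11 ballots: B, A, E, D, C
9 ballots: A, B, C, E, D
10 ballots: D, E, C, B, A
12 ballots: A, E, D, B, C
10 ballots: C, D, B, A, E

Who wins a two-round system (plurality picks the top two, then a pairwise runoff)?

B

Round 1 first-place votes: A 21, B 11, C 10, D 10, E 0. A and B advance.
Runoff: A is ranked above B on 21 ballots, B above A on 31.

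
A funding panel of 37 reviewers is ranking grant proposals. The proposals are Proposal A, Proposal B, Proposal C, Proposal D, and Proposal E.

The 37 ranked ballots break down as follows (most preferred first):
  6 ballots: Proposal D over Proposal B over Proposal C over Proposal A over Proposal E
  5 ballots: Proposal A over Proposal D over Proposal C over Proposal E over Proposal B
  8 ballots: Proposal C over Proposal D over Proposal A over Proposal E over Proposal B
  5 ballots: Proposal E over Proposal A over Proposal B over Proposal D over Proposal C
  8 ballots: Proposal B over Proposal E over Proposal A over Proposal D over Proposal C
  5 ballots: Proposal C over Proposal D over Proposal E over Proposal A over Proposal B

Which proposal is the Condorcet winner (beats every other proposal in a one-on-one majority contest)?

Proposal D

Proposal D vs Proposal A: 19–18
Proposal D vs Proposal B: 24–13
Proposal D vs Proposal C: 24–13
Proposal D vs Proposal E: 24–13
Proposal D beats every other proposal.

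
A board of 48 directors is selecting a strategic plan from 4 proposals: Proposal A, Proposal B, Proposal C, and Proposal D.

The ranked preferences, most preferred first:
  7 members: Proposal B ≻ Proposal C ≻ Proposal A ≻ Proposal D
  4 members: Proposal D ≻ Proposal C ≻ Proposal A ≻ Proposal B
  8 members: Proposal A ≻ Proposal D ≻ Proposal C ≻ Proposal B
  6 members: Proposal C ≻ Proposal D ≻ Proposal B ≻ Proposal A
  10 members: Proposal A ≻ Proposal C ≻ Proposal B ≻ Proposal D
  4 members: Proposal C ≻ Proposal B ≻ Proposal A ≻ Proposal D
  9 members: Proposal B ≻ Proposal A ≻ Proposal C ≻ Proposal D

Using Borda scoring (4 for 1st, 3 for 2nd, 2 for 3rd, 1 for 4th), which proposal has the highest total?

Proposal A: 7×2 + 4×2 + 8×4 + 6×1 + 10×4 + 4×2 + 9×3 = 135
Proposal B: 7×4 + 4×1 + 8×1 + 6×2 + 10×2 + 4×3 + 9×4 = 120
Proposal C: 7×3 + 4×3 + 8×2 + 6×4 + 10×3 + 4×4 + 9×2 = 137
Proposal D: 7×1 + 4×4 + 8×3 + 6×3 + 10×1 + 4×1 + 9×1 = 88

Proposal C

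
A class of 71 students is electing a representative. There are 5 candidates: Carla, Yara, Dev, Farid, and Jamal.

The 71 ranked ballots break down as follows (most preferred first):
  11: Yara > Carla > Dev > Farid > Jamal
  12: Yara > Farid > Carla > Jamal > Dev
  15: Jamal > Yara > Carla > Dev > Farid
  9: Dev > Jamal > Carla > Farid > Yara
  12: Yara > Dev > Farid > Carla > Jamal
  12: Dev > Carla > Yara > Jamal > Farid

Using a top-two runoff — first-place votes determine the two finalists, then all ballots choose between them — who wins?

Yara

Round 1 first-place votes: Carla 0, Yara 35, Dev 21, Farid 0, Jamal 15. Yara and Dev advance.
Runoff: Yara is ranked above Dev on 50 ballots, Dev above Yara on 21.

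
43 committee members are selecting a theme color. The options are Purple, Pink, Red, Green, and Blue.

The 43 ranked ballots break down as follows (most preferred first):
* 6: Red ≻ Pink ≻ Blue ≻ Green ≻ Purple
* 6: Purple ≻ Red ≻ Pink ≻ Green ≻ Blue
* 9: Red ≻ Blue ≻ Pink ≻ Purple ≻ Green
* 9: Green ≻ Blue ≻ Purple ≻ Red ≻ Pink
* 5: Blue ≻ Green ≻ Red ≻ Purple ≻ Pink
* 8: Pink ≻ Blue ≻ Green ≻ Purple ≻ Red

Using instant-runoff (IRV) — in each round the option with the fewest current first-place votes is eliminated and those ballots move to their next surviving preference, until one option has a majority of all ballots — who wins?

Green

Round 1: Purple 6, Pink 8, Red 15, Green 9, Blue 5. Blue eliminated.
Round 2: Purple 6, Pink 8, Red 15, Green 14. Purple eliminated.
Round 3: Pink 8, Red 21, Green 14. Pink eliminated.
Round 4: Red 21, Green 22. Green has a majority (≥22).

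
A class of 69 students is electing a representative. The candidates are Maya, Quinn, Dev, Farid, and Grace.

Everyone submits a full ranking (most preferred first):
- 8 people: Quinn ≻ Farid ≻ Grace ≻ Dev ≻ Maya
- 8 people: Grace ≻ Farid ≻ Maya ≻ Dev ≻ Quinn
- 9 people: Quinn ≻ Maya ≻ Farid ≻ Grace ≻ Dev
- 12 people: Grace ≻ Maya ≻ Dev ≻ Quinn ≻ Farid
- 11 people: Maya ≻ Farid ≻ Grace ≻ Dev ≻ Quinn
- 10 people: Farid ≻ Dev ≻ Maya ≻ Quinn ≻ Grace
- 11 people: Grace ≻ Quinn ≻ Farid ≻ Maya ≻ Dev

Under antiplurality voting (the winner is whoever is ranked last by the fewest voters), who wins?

Last-place votes: Maya 8, Quinn 19, Dev 20, Farid 12, Grace 10.

Maya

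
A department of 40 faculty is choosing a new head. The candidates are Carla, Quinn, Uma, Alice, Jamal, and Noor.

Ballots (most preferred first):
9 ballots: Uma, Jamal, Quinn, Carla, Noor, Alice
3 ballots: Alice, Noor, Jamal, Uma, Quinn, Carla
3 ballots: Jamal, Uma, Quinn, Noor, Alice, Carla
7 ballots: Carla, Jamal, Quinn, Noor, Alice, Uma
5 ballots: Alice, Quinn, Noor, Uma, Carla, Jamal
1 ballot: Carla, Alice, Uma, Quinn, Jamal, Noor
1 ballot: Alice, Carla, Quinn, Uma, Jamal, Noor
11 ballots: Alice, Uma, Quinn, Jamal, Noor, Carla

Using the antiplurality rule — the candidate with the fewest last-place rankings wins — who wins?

Last-place votes: Carla 17, Quinn 0, Uma 7, Alice 9, Jamal 5, Noor 2.

Quinn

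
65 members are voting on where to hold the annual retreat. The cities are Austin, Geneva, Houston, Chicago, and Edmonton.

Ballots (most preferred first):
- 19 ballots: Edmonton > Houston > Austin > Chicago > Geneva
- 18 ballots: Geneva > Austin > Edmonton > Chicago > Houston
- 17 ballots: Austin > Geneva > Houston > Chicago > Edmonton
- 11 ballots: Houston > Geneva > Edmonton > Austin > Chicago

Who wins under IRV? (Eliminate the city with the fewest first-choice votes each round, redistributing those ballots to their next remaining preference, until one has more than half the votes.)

Round 1: Austin 17, Geneva 18, Houston 11, Chicago 0, Edmonton 19. Chicago eliminated.
Round 2: Austin 17, Geneva 18, Houston 11, Edmonton 19. Houston eliminated.
Round 3: Austin 17, Geneva 29, Edmonton 19. Austin eliminated.
Round 4: Geneva 46, Edmonton 19. Geneva has a majority (≥33).

Geneva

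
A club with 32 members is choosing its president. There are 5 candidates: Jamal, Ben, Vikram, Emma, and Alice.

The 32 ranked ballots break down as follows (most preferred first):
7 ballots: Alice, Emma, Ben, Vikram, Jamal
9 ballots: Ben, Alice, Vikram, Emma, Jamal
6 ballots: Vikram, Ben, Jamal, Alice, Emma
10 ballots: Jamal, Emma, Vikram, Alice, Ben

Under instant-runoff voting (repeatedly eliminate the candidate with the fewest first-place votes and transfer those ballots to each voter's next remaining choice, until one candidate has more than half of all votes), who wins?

Ben

Round 1: Jamal 10, Ben 9, Vikram 6, Emma 0, Alice 7. Emma eliminated.
Round 2: Jamal 10, Ben 9, Vikram 6, Alice 7. Vikram eliminated.
Round 3: Jamal 10, Ben 15, Alice 7. Alice eliminated.
Round 4: Jamal 10, Ben 22. Ben has a majority (≥17).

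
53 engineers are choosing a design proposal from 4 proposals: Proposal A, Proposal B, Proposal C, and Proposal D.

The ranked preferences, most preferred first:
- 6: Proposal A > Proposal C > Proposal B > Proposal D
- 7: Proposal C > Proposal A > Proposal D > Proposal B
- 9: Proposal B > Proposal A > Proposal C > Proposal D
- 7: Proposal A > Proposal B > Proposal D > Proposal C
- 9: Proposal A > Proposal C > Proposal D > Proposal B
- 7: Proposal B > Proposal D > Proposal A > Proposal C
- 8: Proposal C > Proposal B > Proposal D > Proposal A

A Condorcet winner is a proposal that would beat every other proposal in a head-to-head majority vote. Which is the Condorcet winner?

Proposal A vs Proposal B: 29–24
Proposal A vs Proposal C: 38–15
Proposal A vs Proposal D: 38–15
Proposal A beats every other proposal.

Proposal A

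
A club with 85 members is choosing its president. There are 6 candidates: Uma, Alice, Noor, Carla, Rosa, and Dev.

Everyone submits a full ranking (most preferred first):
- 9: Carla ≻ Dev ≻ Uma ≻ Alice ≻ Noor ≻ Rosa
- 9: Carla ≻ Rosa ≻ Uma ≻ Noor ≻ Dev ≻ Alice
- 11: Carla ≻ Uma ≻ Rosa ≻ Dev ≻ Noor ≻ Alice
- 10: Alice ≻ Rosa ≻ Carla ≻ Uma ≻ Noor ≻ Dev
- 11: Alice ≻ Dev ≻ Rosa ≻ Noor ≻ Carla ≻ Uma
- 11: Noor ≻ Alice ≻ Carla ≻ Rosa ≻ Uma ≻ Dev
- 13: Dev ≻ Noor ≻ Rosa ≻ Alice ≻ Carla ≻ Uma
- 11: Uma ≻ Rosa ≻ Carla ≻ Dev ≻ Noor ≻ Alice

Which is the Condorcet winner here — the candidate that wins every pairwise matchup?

Rosa vs Uma: 54–31
Rosa vs Alice: 44–41
Rosa vs Noor: 52–33
Rosa vs Carla: 45–40
Rosa vs Dev: 52–33
Rosa beats every other candidate.

Rosa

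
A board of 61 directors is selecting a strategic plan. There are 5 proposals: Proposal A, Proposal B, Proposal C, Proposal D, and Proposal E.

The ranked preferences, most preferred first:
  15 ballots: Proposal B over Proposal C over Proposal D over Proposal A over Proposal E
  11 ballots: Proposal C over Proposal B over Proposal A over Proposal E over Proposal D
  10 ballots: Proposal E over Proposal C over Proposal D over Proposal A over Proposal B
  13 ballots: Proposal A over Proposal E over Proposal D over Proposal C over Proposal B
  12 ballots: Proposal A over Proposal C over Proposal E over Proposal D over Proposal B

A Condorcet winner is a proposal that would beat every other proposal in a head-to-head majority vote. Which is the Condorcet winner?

Proposal C vs Proposal A: 36–25
Proposal C vs Proposal B: 46–15
Proposal C vs Proposal D: 48–13
Proposal C vs Proposal E: 38–23
Proposal C beats every other proposal.

Proposal C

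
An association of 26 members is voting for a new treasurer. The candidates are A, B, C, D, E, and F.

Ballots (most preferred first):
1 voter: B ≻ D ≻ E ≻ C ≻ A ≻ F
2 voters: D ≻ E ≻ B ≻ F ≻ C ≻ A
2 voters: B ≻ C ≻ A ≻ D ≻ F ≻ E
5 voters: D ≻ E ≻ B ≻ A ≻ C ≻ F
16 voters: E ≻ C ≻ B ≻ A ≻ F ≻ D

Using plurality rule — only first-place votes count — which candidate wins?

First-place votes: A 0, B 3, C 0, D 7, E 16, F 0.

E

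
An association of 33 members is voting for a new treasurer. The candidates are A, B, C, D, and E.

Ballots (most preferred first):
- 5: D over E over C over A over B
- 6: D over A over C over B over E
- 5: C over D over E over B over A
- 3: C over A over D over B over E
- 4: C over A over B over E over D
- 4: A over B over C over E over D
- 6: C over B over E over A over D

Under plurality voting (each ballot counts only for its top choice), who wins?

First-place votes: A 4, B 0, C 18, D 11, E 0.

C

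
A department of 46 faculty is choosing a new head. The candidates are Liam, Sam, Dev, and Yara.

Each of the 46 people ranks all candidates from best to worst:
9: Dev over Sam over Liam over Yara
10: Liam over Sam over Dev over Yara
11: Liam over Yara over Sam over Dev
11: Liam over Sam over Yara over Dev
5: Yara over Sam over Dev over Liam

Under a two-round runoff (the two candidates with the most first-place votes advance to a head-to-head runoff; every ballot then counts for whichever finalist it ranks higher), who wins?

Round 1 first-place votes: Liam 32, Sam 0, Dev 9, Yara 5. Liam and Dev advance.
Runoff: Liam is ranked above Dev on 32 ballots, Dev above Liam on 14.

Liam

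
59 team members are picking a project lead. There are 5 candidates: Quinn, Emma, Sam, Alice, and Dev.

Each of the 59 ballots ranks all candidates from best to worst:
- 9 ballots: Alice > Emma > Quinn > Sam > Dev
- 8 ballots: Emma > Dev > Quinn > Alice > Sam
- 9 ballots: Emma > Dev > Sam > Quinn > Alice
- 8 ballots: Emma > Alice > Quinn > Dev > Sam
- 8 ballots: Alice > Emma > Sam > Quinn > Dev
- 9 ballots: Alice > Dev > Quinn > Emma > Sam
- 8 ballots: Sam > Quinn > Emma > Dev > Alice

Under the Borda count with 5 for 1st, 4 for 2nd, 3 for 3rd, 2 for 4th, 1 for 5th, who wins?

Quinn: 9×3 + 8×3 + 9×2 + 8×3 + 8×2 + 9×3 + 8×4 = 168
Emma: 9×4 + 8×5 + 9×5 + 8×5 + 8×4 + 9×2 + 8×3 = 235
Sam: 9×2 + 8×1 + 9×3 + 8×1 + 8×3 + 9×1 + 8×5 = 134
Alice: 9×5 + 8×2 + 9×1 + 8×4 + 8×5 + 9×5 + 8×1 = 195
Dev: 9×1 + 8×4 + 9×4 + 8×2 + 8×1 + 9×4 + 8×2 = 153

Emma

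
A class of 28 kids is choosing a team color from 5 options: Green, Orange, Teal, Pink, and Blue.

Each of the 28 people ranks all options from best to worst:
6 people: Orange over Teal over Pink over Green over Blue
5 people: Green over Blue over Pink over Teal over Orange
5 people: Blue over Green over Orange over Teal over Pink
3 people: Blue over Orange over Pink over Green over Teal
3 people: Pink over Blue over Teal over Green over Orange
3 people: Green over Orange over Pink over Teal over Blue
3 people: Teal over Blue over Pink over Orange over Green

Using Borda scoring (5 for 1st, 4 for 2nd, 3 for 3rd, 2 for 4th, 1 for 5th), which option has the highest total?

Green: 6×2 + 5×5 + 5×4 + 3×2 + 3×2 + 3×5 + 3×1 = 87
Orange: 6×5 + 5×1 + 5×3 + 3×4 + 3×1 + 3×4 + 3×2 = 83
Teal: 6×4 + 5×2 + 5×2 + 3×1 + 3×3 + 3×2 + 3×5 = 77
Pink: 6×3 + 5×3 + 5×1 + 3×3 + 3×5 + 3×3 + 3×3 = 80
Blue: 6×1 + 5×4 + 5×5 + 3×5 + 3×4 + 3×1 + 3×4 = 93

Blue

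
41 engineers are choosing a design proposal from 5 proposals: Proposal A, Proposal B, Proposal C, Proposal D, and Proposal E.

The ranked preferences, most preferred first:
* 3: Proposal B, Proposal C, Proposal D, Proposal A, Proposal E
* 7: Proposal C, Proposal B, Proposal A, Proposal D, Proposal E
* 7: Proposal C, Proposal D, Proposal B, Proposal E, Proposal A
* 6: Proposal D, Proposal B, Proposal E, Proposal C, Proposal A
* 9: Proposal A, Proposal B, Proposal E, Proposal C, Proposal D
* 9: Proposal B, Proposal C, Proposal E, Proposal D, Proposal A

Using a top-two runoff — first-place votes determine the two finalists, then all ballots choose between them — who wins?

Proposal B

Round 1 first-place votes: Proposal A 9, Proposal B 12, Proposal C 14, Proposal D 6, Proposal E 0. Proposal C and Proposal B advance.
Runoff: Proposal C is ranked above Proposal B on 14 ballots, Proposal B above Proposal C on 27.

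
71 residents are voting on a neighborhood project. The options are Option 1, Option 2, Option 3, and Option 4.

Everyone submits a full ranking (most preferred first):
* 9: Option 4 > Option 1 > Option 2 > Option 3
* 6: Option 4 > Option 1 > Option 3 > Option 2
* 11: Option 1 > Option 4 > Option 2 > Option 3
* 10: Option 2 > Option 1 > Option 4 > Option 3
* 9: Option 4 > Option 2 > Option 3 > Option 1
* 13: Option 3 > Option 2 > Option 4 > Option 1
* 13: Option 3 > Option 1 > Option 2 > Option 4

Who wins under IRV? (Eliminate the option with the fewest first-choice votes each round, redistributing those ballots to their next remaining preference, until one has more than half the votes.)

Round 1: Option 1 11, Option 2 10, Option 3 26, Option 4 24. Option 2 eliminated.
Round 2: Option 1 21, Option 3 26, Option 4 24. Option 1 eliminated.
Round 3: Option 3 26, Option 4 45. Option 4 has a majority (≥36).

Option 4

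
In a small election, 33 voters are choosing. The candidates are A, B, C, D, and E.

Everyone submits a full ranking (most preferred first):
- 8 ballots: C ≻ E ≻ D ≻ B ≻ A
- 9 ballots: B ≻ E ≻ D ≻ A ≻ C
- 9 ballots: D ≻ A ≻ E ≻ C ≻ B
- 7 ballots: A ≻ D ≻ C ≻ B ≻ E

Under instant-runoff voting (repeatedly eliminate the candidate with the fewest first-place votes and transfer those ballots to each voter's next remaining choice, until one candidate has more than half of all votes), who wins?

D

Round 1: A 7, B 9, C 8, D 9, E 0. E eliminated.
Round 2: A 7, B 9, C 8, D 9. A eliminated.
Round 3: B 9, C 8, D 16. C eliminated.
Round 4: B 9, D 24. D has a majority (≥17).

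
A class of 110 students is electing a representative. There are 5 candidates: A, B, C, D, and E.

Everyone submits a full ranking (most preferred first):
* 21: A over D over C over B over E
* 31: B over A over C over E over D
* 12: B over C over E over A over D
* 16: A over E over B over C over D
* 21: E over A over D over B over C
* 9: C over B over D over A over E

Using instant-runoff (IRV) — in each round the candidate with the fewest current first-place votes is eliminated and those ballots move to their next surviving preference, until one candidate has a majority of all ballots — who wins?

A

Round 1: A 37, B 43, C 9, D 0, E 21. D eliminated.
Round 2: A 37, B 43, C 9, E 21. C eliminated.
Round 3: A 37, B 52, E 21. E eliminated.
Round 4: A 58, B 52. A has a majority (≥56).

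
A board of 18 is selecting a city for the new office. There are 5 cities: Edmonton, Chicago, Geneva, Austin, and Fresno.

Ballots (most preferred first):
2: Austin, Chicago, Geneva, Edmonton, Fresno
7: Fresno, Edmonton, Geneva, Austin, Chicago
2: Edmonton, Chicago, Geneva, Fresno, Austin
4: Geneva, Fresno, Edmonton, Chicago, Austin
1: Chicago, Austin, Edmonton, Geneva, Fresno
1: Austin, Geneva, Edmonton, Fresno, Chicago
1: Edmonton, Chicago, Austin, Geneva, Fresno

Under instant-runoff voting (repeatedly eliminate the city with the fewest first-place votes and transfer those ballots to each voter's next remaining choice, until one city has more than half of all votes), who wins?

Geneva

Round 1: Edmonton 3, Chicago 1, Geneva 4, Austin 3, Fresno 7. Chicago eliminated.
Round 2: Edmonton 3, Geneva 4, Austin 4, Fresno 7. Edmonton eliminated.
Round 3: Geneva 6, Austin 5, Fresno 7. Austin eliminated.
Round 4: Geneva 11, Fresno 7. Geneva has a majority (≥10).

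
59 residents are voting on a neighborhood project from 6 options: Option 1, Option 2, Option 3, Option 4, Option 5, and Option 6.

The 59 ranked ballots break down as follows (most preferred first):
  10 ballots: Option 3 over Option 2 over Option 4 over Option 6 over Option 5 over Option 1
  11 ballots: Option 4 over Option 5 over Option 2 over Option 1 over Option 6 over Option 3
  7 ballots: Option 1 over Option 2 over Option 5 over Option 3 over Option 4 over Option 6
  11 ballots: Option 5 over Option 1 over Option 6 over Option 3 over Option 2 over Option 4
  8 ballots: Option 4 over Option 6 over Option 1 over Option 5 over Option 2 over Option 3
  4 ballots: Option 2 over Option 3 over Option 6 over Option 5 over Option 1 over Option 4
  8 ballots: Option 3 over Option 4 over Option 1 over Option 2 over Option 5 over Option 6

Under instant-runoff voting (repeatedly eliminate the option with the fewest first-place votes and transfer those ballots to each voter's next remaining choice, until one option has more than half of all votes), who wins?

Round 1: Option 1 7, Option 2 4, Option 3 18, Option 4 19, Option 5 11, Option 6 0. Option 6 eliminated.
Round 2: Option 1 7, Option 2 4, Option 3 18, Option 4 19, Option 5 11. Option 2 eliminated.
Round 3: Option 1 7, Option 3 22, Option 4 19, Option 5 11. Option 1 eliminated.
Round 4: Option 3 22, Option 4 19, Option 5 18. Option 5 eliminated.
Round 5: Option 3 40, Option 4 19. Option 3 has a majority (≥30).

Option 3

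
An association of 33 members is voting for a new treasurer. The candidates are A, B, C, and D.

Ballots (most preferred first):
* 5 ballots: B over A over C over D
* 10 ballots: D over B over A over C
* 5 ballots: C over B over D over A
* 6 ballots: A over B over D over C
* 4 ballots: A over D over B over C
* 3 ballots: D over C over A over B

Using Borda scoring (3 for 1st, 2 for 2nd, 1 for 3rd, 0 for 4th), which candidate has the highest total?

B

A: 5×2 + 10×1 + 5×0 + 6×3 + 4×3 + 3×1 = 53
B: 5×3 + 10×2 + 5×2 + 6×2 + 4×1 + 3×0 = 61
C: 5×1 + 10×0 + 5×3 + 6×0 + 4×0 + 3×2 = 26
D: 5×0 + 10×3 + 5×1 + 6×1 + 4×2 + 3×3 = 58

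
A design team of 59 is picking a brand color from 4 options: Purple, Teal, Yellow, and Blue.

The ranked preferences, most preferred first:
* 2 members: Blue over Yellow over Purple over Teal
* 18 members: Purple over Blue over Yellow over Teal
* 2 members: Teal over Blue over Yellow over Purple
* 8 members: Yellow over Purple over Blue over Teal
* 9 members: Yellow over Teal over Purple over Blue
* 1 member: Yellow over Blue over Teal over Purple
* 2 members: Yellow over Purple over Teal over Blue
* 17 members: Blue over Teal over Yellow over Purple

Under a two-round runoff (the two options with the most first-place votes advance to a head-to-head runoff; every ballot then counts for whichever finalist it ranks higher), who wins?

Blue

Round 1 first-place votes: Purple 18, Teal 2, Yellow 20, Blue 19. Yellow and Blue advance.
Runoff: Yellow is ranked above Blue on 20 ballots, Blue above Yellow on 39.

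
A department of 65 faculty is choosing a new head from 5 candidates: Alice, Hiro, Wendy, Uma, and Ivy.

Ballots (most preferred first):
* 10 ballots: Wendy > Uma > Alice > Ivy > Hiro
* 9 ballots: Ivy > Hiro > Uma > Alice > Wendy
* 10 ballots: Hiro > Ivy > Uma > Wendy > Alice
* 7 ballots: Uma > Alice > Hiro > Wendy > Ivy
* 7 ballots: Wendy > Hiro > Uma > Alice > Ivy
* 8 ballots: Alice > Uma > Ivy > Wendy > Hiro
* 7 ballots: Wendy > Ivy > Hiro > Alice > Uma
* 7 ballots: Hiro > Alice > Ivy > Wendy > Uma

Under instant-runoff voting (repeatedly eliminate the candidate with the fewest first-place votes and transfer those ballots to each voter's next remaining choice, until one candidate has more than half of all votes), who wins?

Hiro

Round 1: Alice 8, Hiro 17, Wendy 24, Uma 7, Ivy 9. Uma eliminated.
Round 2: Alice 15, Hiro 17, Wendy 24, Ivy 9. Ivy eliminated.
Round 3: Alice 15, Hiro 26, Wendy 24. Alice eliminated.
Round 4: Hiro 33, Wendy 32. Hiro has a majority (≥33).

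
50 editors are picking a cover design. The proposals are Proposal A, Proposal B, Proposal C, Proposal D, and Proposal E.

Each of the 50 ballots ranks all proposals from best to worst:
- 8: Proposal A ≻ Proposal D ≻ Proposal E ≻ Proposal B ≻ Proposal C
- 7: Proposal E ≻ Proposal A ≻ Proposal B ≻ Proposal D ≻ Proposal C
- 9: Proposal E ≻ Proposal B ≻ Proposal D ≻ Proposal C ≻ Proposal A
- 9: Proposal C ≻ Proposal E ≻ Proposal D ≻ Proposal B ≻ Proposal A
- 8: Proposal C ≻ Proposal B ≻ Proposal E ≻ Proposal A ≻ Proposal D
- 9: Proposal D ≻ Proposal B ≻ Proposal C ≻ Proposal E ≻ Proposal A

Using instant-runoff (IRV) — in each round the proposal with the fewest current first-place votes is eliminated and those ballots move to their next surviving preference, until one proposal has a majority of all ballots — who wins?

Proposal D

Round 1: Proposal A 8, Proposal B 0, Proposal C 17, Proposal D 9, Proposal E 16. Proposal B eliminated.
Round 2: Proposal A 8, Proposal C 17, Proposal D 9, Proposal E 16. Proposal A eliminated.
Round 3: Proposal C 17, Proposal D 17, Proposal E 16. Proposal E eliminated.
Round 4: Proposal C 17, Proposal D 33. Proposal D has a majority (≥26).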